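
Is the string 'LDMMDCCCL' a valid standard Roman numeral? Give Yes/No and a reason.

'LDMMDCCCL': L should not appear more than once

No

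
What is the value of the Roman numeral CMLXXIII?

CMLXXIII: CM=900, L=50, X=10, X=10, I=1, I=1, I=1
900 + 50 + 10 + 10 + 1 + 1 + 1 = 973

973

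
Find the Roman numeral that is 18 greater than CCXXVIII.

CCXXVIII = 228
228 + 18 = 246

CCXLVI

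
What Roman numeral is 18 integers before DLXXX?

DLXXX = 580
580 - 18 = 562

DLXII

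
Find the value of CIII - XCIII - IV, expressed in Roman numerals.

CIII = 103, XCIII = 93, IV = 4
103 - 93 = 10
10 - 4 = 6

VI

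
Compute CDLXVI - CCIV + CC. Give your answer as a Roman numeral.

CDLXVI = 466, CCIV = 204, CC = 200
466 - 204 = 262
262 + 200 = 462

CDLXII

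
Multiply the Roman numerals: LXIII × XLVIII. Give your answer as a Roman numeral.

LXIII = 63
XLVIII = 48
63 × 48 = 3024

MMMXXIV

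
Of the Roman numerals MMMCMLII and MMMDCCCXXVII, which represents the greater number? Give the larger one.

MMMCMLII = 3952
MMMDCCCXXVII = 3827
3952 is larger

MMMCMLII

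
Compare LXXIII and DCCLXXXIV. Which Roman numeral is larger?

LXXIII = 73
DCCLXXXIV = 784
784 is larger

DCCLXXXIV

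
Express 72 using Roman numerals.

Convert 72 to Roman numerals:
  72 contains 1×50 (L)
  22 contains 2×10 (XX)
  2 contains 2×1 (II)

LXXII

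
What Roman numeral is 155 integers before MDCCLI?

MDCCLI = 1751
1751 - 155 = 1596

MDXCVI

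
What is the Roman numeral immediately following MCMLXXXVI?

MCMLXXXVI = 1986; next is 1987

MCMLXXXVII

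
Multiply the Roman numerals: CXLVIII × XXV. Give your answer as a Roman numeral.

CXLVIII = 148
XXV = 25
148 × 25 = 3700

MMMDCC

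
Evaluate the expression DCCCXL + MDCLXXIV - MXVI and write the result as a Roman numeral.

DCCCXL = 840, MDCLXXIV = 1674, MXVI = 1016
840 + 1674 = 2514
2514 - 1016 = 1498

MCDXCVIII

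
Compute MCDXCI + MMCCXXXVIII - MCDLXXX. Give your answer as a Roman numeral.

MCDXCI = 1491, MMCCXXXVIII = 2238, MCDLXXX = 1480
1491 + 2238 = 3729
3729 - 1480 = 2249

MMCCXLIX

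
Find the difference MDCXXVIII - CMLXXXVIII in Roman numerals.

MDCXXVIII = 1628
CMLXXXVIII = 988
1628 - 988 = 640

DCXL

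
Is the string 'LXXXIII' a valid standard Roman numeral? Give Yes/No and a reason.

'LXXXIII': Check the rules: uses only the symbols I, V, X, L, C, D, M; no symbol is repeated more than three times in a row; V, L and D each appear at most once; no smaller symbol precedes a larger one (values never increase from left to right). Value: L (50) + X (10) + X (10) + X (10) + I (1) + I (1) + I (1) = 83. So it is a valid standard Roman numeral.

Yes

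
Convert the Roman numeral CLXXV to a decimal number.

CLXXV: C=100, L=50, X=10, X=10, V=5
100 + 50 + 10 + 10 + 5 = 175

175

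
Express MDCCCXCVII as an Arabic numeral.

MDCCCXCVII: M=1000, D=500, C=100, C=100, C=100, XC=90, V=5, I=1, I=1
1000 + 500 + 100 + 100 + 100 + 90 + 5 + 1 + 1 = 1897

1897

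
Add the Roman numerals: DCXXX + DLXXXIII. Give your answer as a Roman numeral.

DCXXX = 630
DLXXXIII = 583
630 + 583 = 1213

MCCXIII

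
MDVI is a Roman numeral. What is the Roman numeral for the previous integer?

MDVI = 1506, so the previous integer is 1506 - 1 = 1505

MDV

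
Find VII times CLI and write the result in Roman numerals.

VII = 7
CLI = 151
7 × 151 = 1057

MLVII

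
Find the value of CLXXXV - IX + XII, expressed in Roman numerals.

CLXXXV = 185, IX = 9, XII = 12
185 - 9 = 176
176 + 12 = 188

CLXXXVIII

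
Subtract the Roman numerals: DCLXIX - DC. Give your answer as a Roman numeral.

DCLXIX = 669
DC = 600
669 - 600 = 69

LXIX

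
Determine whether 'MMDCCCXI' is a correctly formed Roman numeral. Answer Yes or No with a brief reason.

'MMDCCCXI': Check the rules: uses only the symbols I, V, X, L, C, D, M; no symbol is repeated more than three times in a row; V, L and D each appear at most once; no smaller symbol precedes a larger one (values never increase from left to right). Value: M (1000) + M (1000) + D (500) + C (100) + C (100) + C (100) + X (10) + I (1) = 2811. So it is a valid standard Roman numeral.

Yes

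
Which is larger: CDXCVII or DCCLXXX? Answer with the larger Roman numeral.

CDXCVII = 497
DCCLXXX = 780
780 is larger

DCCLXXX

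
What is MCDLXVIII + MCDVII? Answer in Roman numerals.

MCDLXVIII = 1468
MCDVII = 1407
1468 + 1407 = 2875

MMDCCCLXXV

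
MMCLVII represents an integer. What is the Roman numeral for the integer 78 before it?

MMCLVII = 2157
2157 - 78 = 2079

MMLXXIX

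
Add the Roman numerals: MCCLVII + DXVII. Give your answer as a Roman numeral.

MCCLVII = 1257
DXVII = 517
1257 + 517 = 1774

MDCCLXXIV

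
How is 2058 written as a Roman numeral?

Convert 2058 to Roman numerals:
  2058 contains 2×1000 (MM)
  58 contains 1×50 (L)
  8 contains 1×5 (V)
  3 contains 3×1 (III)

MMLVIII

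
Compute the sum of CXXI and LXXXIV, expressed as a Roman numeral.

CXXI = 121
LXXXIV = 84
121 + 84 = 205

CCV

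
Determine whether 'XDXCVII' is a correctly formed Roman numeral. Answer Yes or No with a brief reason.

'XDXCVII': Invalid subtractive combination: XD

No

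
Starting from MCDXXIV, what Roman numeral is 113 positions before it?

MCDXXIV = 1424
1424 - 113 = 1311

MCCCXI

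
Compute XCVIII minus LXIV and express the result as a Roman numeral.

XCVIII = 98
LXIV = 64
98 - 64 = 34

XXXIV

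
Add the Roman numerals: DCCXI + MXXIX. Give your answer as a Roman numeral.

DCCXI = 711
MXXIX = 1029
711 + 1029 = 1740

MDCCXL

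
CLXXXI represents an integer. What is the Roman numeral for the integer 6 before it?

CLXXXI = 181
181 - 6 = 175

CLXXV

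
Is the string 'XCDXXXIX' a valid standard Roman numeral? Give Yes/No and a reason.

'XCDXXXIX': X (position 1) comes before the larger symbol D (position 3) without being directly in front of it as a subtractive pair; apart from IV, IX, XL, XC, CD and CM, symbols must go from largest to smallest

No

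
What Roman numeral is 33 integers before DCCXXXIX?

DCCXXXIX = 739
739 - 33 = 706

DCCVI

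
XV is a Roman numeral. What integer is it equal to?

XV: X=10, V=5
10 + 5 = 15

15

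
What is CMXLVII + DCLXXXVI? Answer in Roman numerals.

CMXLVII = 947
DCLXXXVI = 686
947 + 686 = 1633

MDCXXXIII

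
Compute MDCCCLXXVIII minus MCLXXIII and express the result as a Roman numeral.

MDCCCLXXVIII = 1878
MCLXXIII = 1173
1878 - 1173 = 705

DCCV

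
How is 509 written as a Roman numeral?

Convert 509 to Roman numerals:
  509 contains 1×500 (D)
  9 contains 1×9 (IX)

DIX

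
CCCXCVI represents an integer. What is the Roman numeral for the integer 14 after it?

CCCXCVI = 396
396 + 14 = 410

CDX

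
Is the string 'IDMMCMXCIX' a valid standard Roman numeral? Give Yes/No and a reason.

'IDMMCMXCIX': Invalid subtractive combination: ID

No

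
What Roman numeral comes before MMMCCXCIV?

MMMCCXCIV = 3294; previous is 3293

MMMCCXCIII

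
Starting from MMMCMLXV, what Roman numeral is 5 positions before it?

MMMCMLXV = 3965
3965 - 5 = 3960

MMMCMLX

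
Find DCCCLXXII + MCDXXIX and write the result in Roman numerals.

DCCCLXXII = 872
MCDXXIX = 1429
872 + 1429 = 2301

MMCCCI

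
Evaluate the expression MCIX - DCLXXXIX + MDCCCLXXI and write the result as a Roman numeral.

MCIX = 1109, DCLXXXIX = 689, MDCCCLXXI = 1871
1109 - 689 = 420
420 + 1871 = 2291

MMCCXCI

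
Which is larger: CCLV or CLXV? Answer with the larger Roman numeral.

CCLV = 255
CLXV = 165
255 is larger

CCLV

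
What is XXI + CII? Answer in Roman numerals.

XXI = 21
CII = 102
21 + 102 = 123

CXXIII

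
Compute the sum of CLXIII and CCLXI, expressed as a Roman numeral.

CLXIII = 163
CCLXI = 261
163 + 261 = 424

CDXXIV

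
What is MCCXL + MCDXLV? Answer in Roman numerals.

MCCXL = 1240
MCDXLV = 1445
1240 + 1445 = 2685

MMDCLXXXV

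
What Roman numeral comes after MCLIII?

MCLIII = 1153, so the next integer is 1153 + 1 = 1154

MCLIV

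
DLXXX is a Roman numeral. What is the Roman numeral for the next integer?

DLXXX = 580, so the next integer is 580 + 1 = 581

DLXXXI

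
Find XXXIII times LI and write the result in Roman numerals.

XXXIII = 33
LI = 51
33 × 51 = 1683

MDCLXXXIII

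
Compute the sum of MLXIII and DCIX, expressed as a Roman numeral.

MLXIII = 1063
DCIX = 609
1063 + 609 = 1672

MDCLXXII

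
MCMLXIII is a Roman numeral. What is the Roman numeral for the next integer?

MCMLXIII = 1963; next is 1964

MCMLXIV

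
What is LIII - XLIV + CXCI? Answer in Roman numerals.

LIII = 53, XLIV = 44, CXCI = 191
53 - 44 = 9
9 + 191 = 200

CC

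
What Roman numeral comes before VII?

VII = 7, so the previous integer is 7 - 1 = 6

VI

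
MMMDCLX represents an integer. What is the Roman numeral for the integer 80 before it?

MMMDCLX = 3660
3660 - 80 = 3580

MMMDLXXX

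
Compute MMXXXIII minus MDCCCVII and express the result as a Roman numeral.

MMXXXIII = 2033
MDCCCVII = 1807
2033 - 1807 = 226

CCXXVI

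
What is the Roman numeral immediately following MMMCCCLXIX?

MMMCCCLXIX = 3369, so the next integer is 3369 + 1 = 3370

MMMCCCLXX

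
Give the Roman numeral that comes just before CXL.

CXL = 140; previous is 139

CXXXIX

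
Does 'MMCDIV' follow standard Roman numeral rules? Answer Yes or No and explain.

'MMCDIV': Check the rules: uses only the symbols I, V, X, L, C, D, M; no symbol is repeated more than three times in a row; V, L and D each appear at most once; the only places a smaller symbol precedes a larger one are the allowed subtractive pairs CD, IV, the symbol right after such a pair (if any) is smaller than the pair's first symbol, and otherwise the values never increase from left to right. Value: M (1000) + M (1000) + CD (400) + IV (4) = 2404. So it is a valid standard Roman numeral.

Yes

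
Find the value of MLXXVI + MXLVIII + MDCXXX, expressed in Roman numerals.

MLXXVI = 1076, MXLVIII = 1048, MDCXXX = 1630
1076 + 1048 = 2124
2124 + 1630 = 3754

MMMDCCLIV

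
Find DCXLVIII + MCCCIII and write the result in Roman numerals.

DCXLVIII = 648
MCCCIII = 1303
648 + 1303 = 1951

MCMLI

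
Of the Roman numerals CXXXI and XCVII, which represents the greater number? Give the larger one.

CXXXI = 131
XCVII = 97
131 is larger

CXXXI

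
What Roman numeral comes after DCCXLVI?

DCCXLVI = 746, so the next integer is 746 + 1 = 747

DCCXLVII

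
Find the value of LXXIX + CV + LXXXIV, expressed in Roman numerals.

LXXIX = 79, CV = 105, LXXXIV = 84
79 + 105 = 184
184 + 84 = 268

CCLXVIII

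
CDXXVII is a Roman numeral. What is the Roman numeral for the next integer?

CDXXVII = 427; next is 428

CDXXVIII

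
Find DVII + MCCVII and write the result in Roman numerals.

DVII = 507
MCCVII = 1207
507 + 1207 = 1714

MDCCXIV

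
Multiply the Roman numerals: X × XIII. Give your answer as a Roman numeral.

X = 10
XIII = 13
10 × 13 = 130

CXXX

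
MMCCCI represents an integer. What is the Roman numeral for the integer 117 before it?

MMCCCI = 2301
2301 - 117 = 2184

MMCLXXXIV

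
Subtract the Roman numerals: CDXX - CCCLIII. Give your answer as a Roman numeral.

CDXX = 420
CCCLIII = 353
420 - 353 = 67

LXVII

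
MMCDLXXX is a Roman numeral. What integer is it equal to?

MMCDLXXX: M=1000, M=1000, CD=400, L=50, X=10, X=10, X=10
1000 + 1000 + 400 + 50 + 10 + 10 + 10 = 2480

2480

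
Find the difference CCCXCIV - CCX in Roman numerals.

CCCXCIV = 394
CCX = 210
394 - 210 = 184

CLXXXIV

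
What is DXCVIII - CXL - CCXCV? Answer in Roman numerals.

DXCVIII = 598, CXL = 140, CCXCV = 295
598 - 140 = 458
458 - 295 = 163

CLXIII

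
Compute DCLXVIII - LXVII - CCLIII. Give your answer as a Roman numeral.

DCLXVIII = 668, LXVII = 67, CCLIII = 253
668 - 67 = 601
601 - 253 = 348

CCCXLVIII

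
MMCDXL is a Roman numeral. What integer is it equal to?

MMCDXL: M=1000, M=1000, CD=400, XL=40
1000 + 1000 + 400 + 40 = 2440

2440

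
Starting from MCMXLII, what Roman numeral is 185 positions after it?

MCMXLII = 1942
1942 + 185 = 2127

MMCXXVII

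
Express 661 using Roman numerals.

Convert 661 to Roman numerals:
  661 contains 1×500 (D)
  161 contains 1×100 (C)
  61 contains 1×50 (L)
  11 contains 1×10 (X)
  1 contains 1×1 (I)

DCLXI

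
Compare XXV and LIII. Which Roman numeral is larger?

XXV = 25
LIII = 53
53 is larger

LIII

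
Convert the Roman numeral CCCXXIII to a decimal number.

CCCXXIII: C=100, C=100, C=100, X=10, X=10, I=1, I=1, I=1
100 + 100 + 100 + 10 + 10 + 1 + 1 + 1 = 323

323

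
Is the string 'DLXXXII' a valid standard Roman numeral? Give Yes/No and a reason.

'DLXXXII': Check the rules: uses only the symbols I, V, X, L, C, D, M; no symbol is repeated more than three times in a row; V, L and D each appear at most once; no smaller symbol precedes a larger one (values never increase from left to right). Value: D (500) + L (50) + X (10) + X (10) + X (10) + I (1) + I (1) = 582. So it is a valid standard Roman numeral.

Yes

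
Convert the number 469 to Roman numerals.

Convert 469 to Roman numerals:
  469 contains 1×400 (CD)
  69 contains 1×50 (L)
  19 contains 1×10 (X)
  9 contains 1×9 (IX)

CDLXIX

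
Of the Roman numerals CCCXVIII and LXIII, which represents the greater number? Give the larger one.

CCCXVIII = 318
LXIII = 63
318 is larger

CCCXVIII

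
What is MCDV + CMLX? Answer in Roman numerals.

MCDV = 1405
CMLX = 960
1405 + 960 = 2365

MMCCCLXV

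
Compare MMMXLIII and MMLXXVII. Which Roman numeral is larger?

MMMXLIII = 3043
MMLXXVII = 2077
3043 is larger

MMMXLIII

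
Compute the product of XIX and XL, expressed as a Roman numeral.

XIX = 19
XL = 40
19 × 40 = 760

DCCLX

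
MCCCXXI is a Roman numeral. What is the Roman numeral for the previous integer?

MCCCXXI = 1321; previous is 1320

MCCCXX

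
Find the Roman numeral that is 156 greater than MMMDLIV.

MMMDLIV = 3554
3554 + 156 = 3710

MMMDCCX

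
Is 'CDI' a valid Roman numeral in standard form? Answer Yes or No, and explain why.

'CDI': Check the rules: uses only the symbols I, V, X, L, C, D, M; no symbol is repeated more than three times in a row; V, L and D each appear at most once; the only place a smaller symbol precedes a larger one is the allowed subtractive pair CD, the symbol right after such a pair (if any) is smaller than the pair's first symbol, and otherwise the values never increase from left to right. Value: CD (400) + I (1) = 401. So it is a valid standard Roman numeral.

Yes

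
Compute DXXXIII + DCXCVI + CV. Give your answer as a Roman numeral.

DXXXIII = 533, DCXCVI = 696, CV = 105
533 + 696 = 1229
1229 + 105 = 1334

MCCCXXXIV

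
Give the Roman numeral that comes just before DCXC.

DCXC = 690; previous is 689

DCLXXXIX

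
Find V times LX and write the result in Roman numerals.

V = 5
LX = 60
5 × 60 = 300

CCC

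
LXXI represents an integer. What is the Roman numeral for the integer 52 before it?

LXXI = 71
71 - 52 = 19

XIX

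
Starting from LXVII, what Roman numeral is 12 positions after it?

LXVII = 67
67 + 12 = 79

LXXIX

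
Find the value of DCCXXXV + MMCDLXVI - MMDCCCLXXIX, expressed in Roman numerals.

DCCXXXV = 735, MMCDLXVI = 2466, MMDCCCLXXIX = 2879
735 + 2466 = 3201
3201 - 2879 = 322

CCCXXII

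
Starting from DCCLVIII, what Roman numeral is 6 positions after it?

DCCLVIII = 758
758 + 6 = 764

DCCLXIV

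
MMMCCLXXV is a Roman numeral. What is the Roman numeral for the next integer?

MMMCCLXXV = 3275, so the next integer is 3275 + 1 = 3276

MMMCCLXXVI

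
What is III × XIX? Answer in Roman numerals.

III = 3
XIX = 19
3 × 19 = 57

LVII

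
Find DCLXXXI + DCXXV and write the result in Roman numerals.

DCLXXXI = 681
DCXXV = 625
681 + 625 = 1306

MCCCVI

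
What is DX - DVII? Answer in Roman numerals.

DX = 510
DVII = 507
510 - 507 = 3

III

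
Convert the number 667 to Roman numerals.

Convert 667 to Roman numerals:
  667 contains 1×500 (D)
  167 contains 1×100 (C)
  67 contains 1×50 (L)
  17 contains 1×10 (X)
  7 contains 1×5 (V)
  2 contains 2×1 (II)

DCLXVII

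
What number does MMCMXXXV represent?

MMCMXXXV: M=1000, M=1000, CM=900, X=10, X=10, X=10, V=5
1000 + 1000 + 900 + 10 + 10 + 10 + 5 = 2935

2935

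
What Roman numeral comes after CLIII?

CLIII = 153; next is 154

CLIV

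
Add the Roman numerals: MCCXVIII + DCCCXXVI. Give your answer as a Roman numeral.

MCCXVIII = 1218
DCCCXXVI = 826
1218 + 826 = 2044

MMXLIV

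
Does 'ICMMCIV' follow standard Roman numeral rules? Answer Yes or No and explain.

'ICMMCIV': Invalid subtractive combination: IC

No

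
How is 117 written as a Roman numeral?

Convert 117 to Roman numerals:
  117 contains 1×100 (C)
  17 contains 1×10 (X)
  7 contains 1×5 (V)
  2 contains 2×1 (II)

CXVII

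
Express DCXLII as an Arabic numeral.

DCXLII: D=500, C=100, XL=40, I=1, I=1
500 + 100 + 40 + 1 + 1 = 642

642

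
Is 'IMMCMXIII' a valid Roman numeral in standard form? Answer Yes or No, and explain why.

'IMMCMXIII': Invalid subtractive combination: IM

No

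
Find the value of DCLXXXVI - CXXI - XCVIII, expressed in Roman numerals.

DCLXXXVI = 686, CXXI = 121, XCVIII = 98
686 - 121 = 565
565 - 98 = 467

CDLXVII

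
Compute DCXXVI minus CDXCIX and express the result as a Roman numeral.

DCXXVI = 626
CDXCIX = 499
626 - 499 = 127

CXXVII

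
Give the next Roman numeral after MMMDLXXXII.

MMMDLXXXII = 3582; next is 3583

MMMDLXXXIII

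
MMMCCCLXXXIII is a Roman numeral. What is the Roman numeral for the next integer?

MMMCCCLXXXIII = 3383; next is 3384

MMMCCCLXXXIV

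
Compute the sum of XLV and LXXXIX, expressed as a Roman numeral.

XLV = 45
LXXXIX = 89
45 + 89 = 134

CXXXIV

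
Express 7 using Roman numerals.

Convert 7 to Roman numerals:
  7 contains 1×5 (V)
  2 contains 2×1 (II)

VII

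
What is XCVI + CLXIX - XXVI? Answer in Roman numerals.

XCVI = 96, CLXIX = 169, XXVI = 26
96 + 169 = 265
265 - 26 = 239

CCXXXIX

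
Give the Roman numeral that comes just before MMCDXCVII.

MMCDXCVII = 2497, so the previous integer is 2497 - 1 = 2496

MMCDXCVI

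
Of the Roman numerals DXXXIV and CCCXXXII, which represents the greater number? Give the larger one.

DXXXIV = 534
CCCXXXII = 332
534 is larger

DXXXIV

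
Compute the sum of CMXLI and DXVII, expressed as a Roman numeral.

CMXLI = 941
DXVII = 517
941 + 517 = 1458

MCDLVIII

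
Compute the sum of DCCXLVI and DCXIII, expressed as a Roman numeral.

DCCXLVI = 746
DCXIII = 613
746 + 613 = 1359

MCCCLIX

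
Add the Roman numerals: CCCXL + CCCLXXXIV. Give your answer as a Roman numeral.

CCCXL = 340
CCCLXXXIV = 384
340 + 384 = 724

DCCXXIV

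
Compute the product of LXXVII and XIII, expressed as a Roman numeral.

LXXVII = 77
XIII = 13
77 × 13 = 1001

MI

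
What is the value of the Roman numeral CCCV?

CCCV: C=100, C=100, C=100, V=5
100 + 100 + 100 + 5 = 305

305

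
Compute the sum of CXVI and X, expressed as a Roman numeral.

CXVI = 116
X = 10
116 + 10 = 126

CXXVI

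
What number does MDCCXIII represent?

MDCCXIII: M=1000, D=500, C=100, C=100, X=10, I=1, I=1, I=1
1000 + 500 + 100 + 100 + 10 + 1 + 1 + 1 = 1713

1713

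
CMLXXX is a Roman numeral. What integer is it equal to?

CMLXXX: CM=900, L=50, X=10, X=10, X=10
900 + 50 + 10 + 10 + 10 = 980

980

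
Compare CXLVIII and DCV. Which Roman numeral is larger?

CXLVIII = 148
DCV = 605
605 is larger

DCV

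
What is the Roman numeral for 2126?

Convert 2126 to Roman numerals:
  2126 contains 2×1000 (MM)
  126 contains 1×100 (C)
  26 contains 2×10 (XX)
  6 contains 1×5 (V)
  1 contains 1×1 (I)

MMCXXVI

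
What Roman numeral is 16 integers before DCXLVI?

DCXLVI = 646
646 - 16 = 630

DCXXX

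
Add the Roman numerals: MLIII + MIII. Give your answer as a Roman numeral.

MLIII = 1053
MIII = 1003
1053 + 1003 = 2056

MMLVI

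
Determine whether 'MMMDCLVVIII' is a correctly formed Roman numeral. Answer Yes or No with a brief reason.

'MMMDCLVVIII': V should not appear more than once

No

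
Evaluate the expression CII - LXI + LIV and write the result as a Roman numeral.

CII = 102, LXI = 61, LIV = 54
102 - 61 = 41
41 + 54 = 95

XCV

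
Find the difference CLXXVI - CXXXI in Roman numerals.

CLXXVI = 176
CXXXI = 131
176 - 131 = 45

XLV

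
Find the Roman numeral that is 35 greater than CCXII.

CCXII = 212
212 + 35 = 247

CCXLVII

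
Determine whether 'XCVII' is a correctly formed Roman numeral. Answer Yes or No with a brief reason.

'XCVII': Check the rules: uses only the symbols I, V, X, L, C, D, M; no symbol is repeated more than three times in a row; V, L and D each appear at most once; the only place a smaller symbol precedes a larger one is the allowed subtractive pair XC, the symbol right after such a pair (if any) is smaller than the pair's first symbol, and otherwise the values never increase from left to right. Value: XC (90) + V (5) + I (1) + I (1) = 97. So it is a valid standard Roman numeral.

Yes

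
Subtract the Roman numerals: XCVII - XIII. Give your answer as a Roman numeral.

XCVII = 97
XIII = 13
97 - 13 = 84

LXXXIV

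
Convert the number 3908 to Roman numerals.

Convert 3908 to Roman numerals:
  3908 contains 3×1000 (MMM)
  908 contains 1×900 (CM)
  8 contains 1×5 (V)
  3 contains 3×1 (III)

MMMCMVIII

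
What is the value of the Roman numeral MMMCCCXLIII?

MMMCCCXLIII: M=1000, M=1000, M=1000, C=100, C=100, C=100, XL=40, I=1, I=1, I=1
1000 + 1000 + 1000 + 100 + 100 + 100 + 40 + 1 + 1 + 1 = 3343

3343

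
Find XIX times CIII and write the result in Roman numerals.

XIX = 19
CIII = 103
19 × 103 = 1957

MCMLVII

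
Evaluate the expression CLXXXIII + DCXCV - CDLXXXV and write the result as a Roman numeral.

CLXXXIII = 183, DCXCV = 695, CDLXXXV = 485
183 + 695 = 878
878 - 485 = 393

CCCXCIII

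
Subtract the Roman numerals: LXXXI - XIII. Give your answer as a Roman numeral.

LXXXI = 81
XIII = 13
81 - 13 = 68

LXVIII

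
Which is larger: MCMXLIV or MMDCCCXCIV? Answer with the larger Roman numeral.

MCMXLIV = 1944
MMDCCCXCIV = 2894
2894 is larger

MMDCCCXCIV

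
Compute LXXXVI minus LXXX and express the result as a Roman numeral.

LXXXVI = 86
LXXX = 80
86 - 80 = 6

VI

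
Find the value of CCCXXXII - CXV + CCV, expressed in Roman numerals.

CCCXXXII = 332, CXV = 115, CCV = 205
332 - 115 = 217
217 + 205 = 422

CDXXII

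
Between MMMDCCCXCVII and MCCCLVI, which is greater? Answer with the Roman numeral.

MMMDCCCXCVII = 3897
MCCCLVI = 1356
3897 is larger

MMMDCCCXCVII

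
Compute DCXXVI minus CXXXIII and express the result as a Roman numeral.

DCXXVI = 626
CXXXIII = 133
626 - 133 = 493

CDXCIII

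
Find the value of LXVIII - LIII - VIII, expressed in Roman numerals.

LXVIII = 68, LIII = 53, VIII = 8
68 - 53 = 15
15 - 8 = 7

VII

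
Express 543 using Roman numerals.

Convert 543 to Roman numerals:
  543 contains 1×500 (D)
  43 contains 1×40 (XL)
  3 contains 3×1 (III)

DXLIII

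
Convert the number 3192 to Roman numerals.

Convert 3192 to Roman numerals:
  3192 contains 3×1000 (MMM)
  192 contains 1×100 (C)
  92 contains 1×90 (XC)
  2 contains 2×1 (II)

MMMCXCII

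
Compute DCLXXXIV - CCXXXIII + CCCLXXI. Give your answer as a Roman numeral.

DCLXXXIV = 684, CCXXXIII = 233, CCCLXXI = 371
684 - 233 = 451
451 + 371 = 822

DCCCXXII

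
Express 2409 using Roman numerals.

Convert 2409 to Roman numerals:
  2409 contains 2×1000 (MM)
  409 contains 1×400 (CD)
  9 contains 1×9 (IX)

MMCDIX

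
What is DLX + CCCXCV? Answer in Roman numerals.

DLX = 560
CCCXCV = 395
560 + 395 = 955

CMLV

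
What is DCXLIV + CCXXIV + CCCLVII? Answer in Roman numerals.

DCXLIV = 644, CCXXIV = 224, CCCLVII = 357
644 + 224 = 868
868 + 357 = 1225

MCCXXV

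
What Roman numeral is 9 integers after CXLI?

CXLI = 141
141 + 9 = 150

CL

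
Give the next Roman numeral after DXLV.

DXLV = 545; next is 546

DXLVI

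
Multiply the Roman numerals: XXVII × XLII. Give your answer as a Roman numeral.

XXVII = 27
XLII = 42
27 × 42 = 1134

MCXXXIV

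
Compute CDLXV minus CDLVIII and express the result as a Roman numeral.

CDLXV = 465
CDLVIII = 458
465 - 458 = 7

VII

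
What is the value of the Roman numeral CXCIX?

CXCIX: C=100, XC=90, IX=9
100 + 90 + 9 = 199

199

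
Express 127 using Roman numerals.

Convert 127 to Roman numerals:
  127 contains 1×100 (C)
  27 contains 2×10 (XX)
  7 contains 1×5 (V)
  2 contains 2×1 (II)

CXXVII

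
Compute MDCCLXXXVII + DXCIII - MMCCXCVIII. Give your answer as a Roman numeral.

MDCCLXXXVII = 1787, DXCIII = 593, MMCCXCVIII = 2298
1787 + 593 = 2380
2380 - 2298 = 82

LXXXII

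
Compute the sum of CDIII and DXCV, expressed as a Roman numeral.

CDIII = 403
DXCV = 595
403 + 595 = 998

CMXCVIII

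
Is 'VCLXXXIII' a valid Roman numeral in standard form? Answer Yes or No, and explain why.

'VCLXXXIII': Invalid subtractive combination: VC

No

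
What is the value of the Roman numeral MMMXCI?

MMMXCI: M=1000, M=1000, M=1000, XC=90, I=1
1000 + 1000 + 1000 + 90 + 1 = 3091

3091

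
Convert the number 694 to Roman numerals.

Convert 694 to Roman numerals:
  694 contains 1×500 (D)
  194 contains 1×100 (C)
  94 contains 1×90 (XC)
  4 contains 1×4 (IV)

DCXCIV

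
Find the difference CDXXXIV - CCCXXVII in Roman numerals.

CDXXXIV = 434
CCCXXVII = 327
434 - 327 = 107

CVII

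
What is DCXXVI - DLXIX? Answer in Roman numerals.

DCXXVI = 626
DLXIX = 569
626 - 569 = 57

LVII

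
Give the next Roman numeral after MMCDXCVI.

MMCDXCVI = 2496, so the next integer is 2496 + 1 = 2497

MMCDXCVII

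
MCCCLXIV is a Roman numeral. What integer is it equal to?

MCCCLXIV: M=1000, C=100, C=100, C=100, L=50, X=10, IV=4
1000 + 100 + 100 + 100 + 50 + 10 + 4 = 1364

1364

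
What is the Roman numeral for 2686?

Convert 2686 to Roman numerals:
  2686 contains 2×1000 (MM)
  686 contains 1×500 (D)
  186 contains 1×100 (C)
  86 contains 1×50 (L)
  36 contains 3×10 (XXX)
  6 contains 1×5 (V)
  1 contains 1×1 (I)

MMDCLXXXVI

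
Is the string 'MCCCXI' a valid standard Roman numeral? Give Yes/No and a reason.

'MCCCXI': Check the rules: uses only the symbols I, V, X, L, C, D, M; no symbol is repeated more than three times in a row; V, L and D each appear at most once; no smaller symbol precedes a larger one (values never increase from left to right). Value: M (1000) + C (100) + C (100) + C (100) + X (10) + I (1) = 1311. So it is a valid standard Roman numeral.

Yes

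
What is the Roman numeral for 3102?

Convert 3102 to Roman numerals:
  3102 contains 3×1000 (MMM)
  102 contains 1×100 (C)
  2 contains 2×1 (II)

MMMCII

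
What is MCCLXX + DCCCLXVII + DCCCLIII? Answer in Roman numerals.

MCCLXX = 1270, DCCCLXVII = 867, DCCCLIII = 853
1270 + 867 = 2137
2137 + 853 = 2990

MMCMXC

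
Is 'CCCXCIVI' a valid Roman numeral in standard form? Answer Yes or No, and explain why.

'CCCXCIVI': I cannot come right after the subtractive pair IV: once I is subtracted in IV, the next symbol must be smaller than I

No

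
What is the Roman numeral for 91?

Convert 91 to Roman numerals:
  91 contains 1×90 (XC)
  1 contains 1×1 (I)

XCI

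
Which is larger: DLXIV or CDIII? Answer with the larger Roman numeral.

DLXIV = 564
CDIII = 403
564 is larger

DLXIV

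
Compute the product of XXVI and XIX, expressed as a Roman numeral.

XXVI = 26
XIX = 19
26 × 19 = 494

CDXCIV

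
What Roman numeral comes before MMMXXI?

MMMXXI = 3021, so the previous integer is 3021 - 1 = 3020

MMMXX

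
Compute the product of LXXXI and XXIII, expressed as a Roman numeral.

LXXXI = 81
XXIII = 23
81 × 23 = 1863

MDCCCLXIII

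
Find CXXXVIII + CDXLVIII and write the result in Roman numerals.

CXXXVIII = 138
CDXLVIII = 448
138 + 448 = 586

DLXXXVI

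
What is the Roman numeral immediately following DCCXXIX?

DCCXXIX = 729; next is 730

DCCXXX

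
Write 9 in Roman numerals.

Convert 9 to Roman numerals:
  9 contains 1×9 (IX)

IX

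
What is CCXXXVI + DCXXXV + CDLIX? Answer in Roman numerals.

CCXXXVI = 236, DCXXXV = 635, CDLIX = 459
236 + 635 = 871
871 + 459 = 1330

MCCCXXX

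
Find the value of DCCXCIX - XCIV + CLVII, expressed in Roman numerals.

DCCXCIX = 799, XCIV = 94, CLVII = 157
799 - 94 = 705
705 + 157 = 862

DCCCLXII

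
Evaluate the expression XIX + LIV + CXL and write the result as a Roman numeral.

XIX = 19, LIV = 54, CXL = 140
19 + 54 = 73
73 + 140 = 213

CCXIII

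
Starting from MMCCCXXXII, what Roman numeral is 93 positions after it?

MMCCCXXXII = 2332
2332 + 93 = 2425

MMCDXXV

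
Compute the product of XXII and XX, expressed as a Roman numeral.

XXII = 22
XX = 20
22 × 20 = 440

CDXL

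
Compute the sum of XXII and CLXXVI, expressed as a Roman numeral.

XXII = 22
CLXXVI = 176
22 + 176 = 198

CXCVIII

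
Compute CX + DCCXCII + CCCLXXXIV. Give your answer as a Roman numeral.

CX = 110, DCCXCII = 792, CCCLXXXIV = 384
110 + 792 = 902
902 + 384 = 1286

MCCLXXXVI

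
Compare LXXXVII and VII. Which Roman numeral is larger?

LXXXVII = 87
VII = 7
87 is larger

LXXXVII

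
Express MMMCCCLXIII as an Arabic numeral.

MMMCCCLXIII: M=1000, M=1000, M=1000, C=100, C=100, C=100, L=50, X=10, I=1, I=1, I=1
1000 + 1000 + 1000 + 100 + 100 + 100 + 50 + 10 + 1 + 1 + 1 = 3363

3363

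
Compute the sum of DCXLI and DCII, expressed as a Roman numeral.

DCXLI = 641
DCII = 602
641 + 602 = 1243

MCCXLIII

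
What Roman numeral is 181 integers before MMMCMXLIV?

MMMCMXLIV = 3944
3944 - 181 = 3763

MMMDCCLXIII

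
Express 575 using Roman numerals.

Convert 575 to Roman numerals:
  575 contains 1×500 (D)
  75 contains 1×50 (L)
  25 contains 2×10 (XX)
  5 contains 1×5 (V)

DLXXV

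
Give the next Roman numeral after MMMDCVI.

MMMDCVI = 3606; next is 3607

MMMDCVII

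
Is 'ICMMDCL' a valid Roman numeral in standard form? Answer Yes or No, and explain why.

'ICMMDCL': Invalid subtractive combination: IC

No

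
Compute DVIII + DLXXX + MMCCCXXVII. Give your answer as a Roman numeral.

DVIII = 508, DLXXX = 580, MMCCCXXVII = 2327
508 + 580 = 1088
1088 + 2327 = 3415

MMMCDXV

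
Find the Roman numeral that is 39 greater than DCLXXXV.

DCLXXXV = 685
685 + 39 = 724

DCCXXIV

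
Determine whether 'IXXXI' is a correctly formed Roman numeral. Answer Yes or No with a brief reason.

'IXXXI': I (position 1) comes before the larger symbol X (position 3) without being directly in front of it as a subtractive pair; apart from IV, IX, XL, XC, CD and CM, symbols must go from largest to smallest

No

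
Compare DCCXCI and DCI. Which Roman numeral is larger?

DCCXCI = 791
DCI = 601
791 is larger

DCCXCI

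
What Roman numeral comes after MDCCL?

MDCCL = 1750; next is 1751

MDCCLI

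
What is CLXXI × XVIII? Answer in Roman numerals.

CLXXI = 171
XVIII = 18
171 × 18 = 3078

MMMLXXVIII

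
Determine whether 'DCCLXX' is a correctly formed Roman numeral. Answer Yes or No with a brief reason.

'DCCLXX': Check the rules: uses only the symbols I, V, X, L, C, D, M; no symbol is repeated more than three times in a row; V, L and D each appear at most once; no smaller symbol precedes a larger one (values never increase from left to right). Value: D (500) + C (100) + C (100) + L (50) + X (10) + X (10) = 770. So it is a valid standard Roman numeral.

Yes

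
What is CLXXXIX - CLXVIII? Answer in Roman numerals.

CLXXXIX = 189
CLXVIII = 168
189 - 168 = 21

XXI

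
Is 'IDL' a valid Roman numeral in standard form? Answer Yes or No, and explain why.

'IDL': Invalid subtractive combination: ID

No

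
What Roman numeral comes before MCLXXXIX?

MCLXXXIX = 1189; previous is 1188

MCLXXXVIII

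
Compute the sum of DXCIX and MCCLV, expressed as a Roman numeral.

DXCIX = 599
MCCLV = 1255
599 + 1255 = 1854

MDCCCLIV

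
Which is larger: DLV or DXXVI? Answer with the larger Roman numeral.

DLV = 555
DXXVI = 526
555 is larger

DLV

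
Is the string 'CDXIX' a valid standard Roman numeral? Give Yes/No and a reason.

'CDXIX': Check the rules: uses only the symbols I, V, X, L, C, D, M; no symbol is repeated more than three times in a row; V, L and D each appear at most once; the only places a smaller symbol precedes a larger one are the allowed subtractive pairs CD, IX, the symbol right after such a pair (if any) is smaller than the pair's first symbol, and otherwise the values never increase from left to right. Value: CD (400) + X (10) + IX (9) = 419. So it is a valid standard Roman numeral.

Yes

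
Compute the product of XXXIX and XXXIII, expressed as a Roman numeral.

XXXIX = 39
XXXIII = 33
39 × 33 = 1287

MCCLXXXVII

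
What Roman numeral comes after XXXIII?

XXXIII = 33; next is 34

XXXIV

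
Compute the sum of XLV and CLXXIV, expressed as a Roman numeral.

XLV = 45
CLXXIV = 174
45 + 174 = 219

CCXIX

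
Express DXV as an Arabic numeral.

DXV: D=500, X=10, V=5
500 + 10 + 5 = 515

515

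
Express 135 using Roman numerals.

Convert 135 to Roman numerals:
  135 contains 1×100 (C)
  35 contains 3×10 (XXX)
  5 contains 1×5 (V)

CXXXV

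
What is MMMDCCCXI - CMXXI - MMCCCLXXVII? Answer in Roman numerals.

MMMDCCCXI = 3811, CMXXI = 921, MMCCCLXXVII = 2377
3811 - 921 = 2890
2890 - 2377 = 513

DXIII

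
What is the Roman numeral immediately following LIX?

LIX = 59; next is 60

LX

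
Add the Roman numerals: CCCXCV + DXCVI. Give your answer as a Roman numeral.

CCCXCV = 395
DXCVI = 596
395 + 596 = 991

CMXCI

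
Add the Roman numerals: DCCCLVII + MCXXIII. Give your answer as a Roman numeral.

DCCCLVII = 857
MCXXIII = 1123
857 + 1123 = 1980

MCMLXXX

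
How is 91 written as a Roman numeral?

Convert 91 to Roman numerals:
  91 contains 1×90 (XC)
  1 contains 1×1 (I)

XCI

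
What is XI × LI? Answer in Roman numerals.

XI = 11
LI = 51
11 × 51 = 561

DLXI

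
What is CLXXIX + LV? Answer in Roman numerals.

CLXXIX = 179
LV = 55
179 + 55 = 234

CCXXXIV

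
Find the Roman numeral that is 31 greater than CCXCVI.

CCXCVI = 296
296 + 31 = 327

CCCXXVII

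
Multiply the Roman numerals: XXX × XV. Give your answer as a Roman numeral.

XXX = 30
XV = 15
30 × 15 = 450

CDL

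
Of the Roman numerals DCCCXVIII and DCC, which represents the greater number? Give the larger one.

DCCCXVIII = 818
DCC = 700
818 is larger

DCCCXVIII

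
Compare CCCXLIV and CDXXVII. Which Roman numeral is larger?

CCCXLIV = 344
CDXXVII = 427
427 is larger

CDXXVII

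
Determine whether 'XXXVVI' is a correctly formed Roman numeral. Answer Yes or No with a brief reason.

'XXXVVI': V should not appear more than once

No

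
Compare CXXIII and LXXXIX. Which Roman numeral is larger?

CXXIII = 123
LXXXIX = 89
123 is larger

CXXIII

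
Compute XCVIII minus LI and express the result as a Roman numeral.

XCVIII = 98
LI = 51
98 - 51 = 47

XLVII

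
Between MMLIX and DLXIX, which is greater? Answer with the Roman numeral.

MMLIX = 2059
DLXIX = 569
2059 is larger

MMLIX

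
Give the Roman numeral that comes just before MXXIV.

MXXIV = 1024, so the previous integer is 1024 - 1 = 1023

MXXIII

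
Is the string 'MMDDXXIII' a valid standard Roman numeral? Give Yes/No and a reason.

'MMDDXXIII': D should not appear more than once

No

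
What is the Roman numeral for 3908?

Convert 3908 to Roman numerals:
  3908 contains 3×1000 (MMM)
  908 contains 1×900 (CM)
  8 contains 1×5 (V)
  3 contains 3×1 (III)

MMMCMVIII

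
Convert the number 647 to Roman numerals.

Convert 647 to Roman numerals:
  647 contains 1×500 (D)
  147 contains 1×100 (C)
  47 contains 1×40 (XL)
  7 contains 1×5 (V)
  2 contains 2×1 (II)

DCXLVII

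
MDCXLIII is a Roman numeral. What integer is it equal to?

MDCXLIII: M=1000, D=500, C=100, XL=40, I=1, I=1, I=1
1000 + 500 + 100 + 40 + 1 + 1 + 1 = 1643

1643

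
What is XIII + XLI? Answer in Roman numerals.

XIII = 13
XLI = 41
13 + 41 = 54

LIV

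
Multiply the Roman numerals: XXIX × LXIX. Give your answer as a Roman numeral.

XXIX = 29
LXIX = 69
29 × 69 = 2001

MMI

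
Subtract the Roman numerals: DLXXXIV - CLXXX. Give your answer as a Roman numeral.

DLXXXIV = 584
CLXXX = 180
584 - 180 = 404

CDIV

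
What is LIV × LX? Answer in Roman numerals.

LIV = 54
LX = 60
54 × 60 = 3240

MMMCCXL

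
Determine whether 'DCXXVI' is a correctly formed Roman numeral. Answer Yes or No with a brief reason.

'DCXXVI': Check the rules: uses only the symbols I, V, X, L, C, D, M; no symbol is repeated more than three times in a row; V, L and D each appear at most once; no smaller symbol precedes a larger one (values never increase from left to right). Value: D (500) + C (100) + X (10) + X (10) + V (5) + I (1) = 626. So it is a valid standard Roman numeral.

Yes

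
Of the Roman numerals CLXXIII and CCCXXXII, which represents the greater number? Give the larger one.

CLXXIII = 173
CCCXXXII = 332
332 is larger

CCCXXXII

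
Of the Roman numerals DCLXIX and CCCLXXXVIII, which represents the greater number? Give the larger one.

DCLXIX = 669
CCCLXXXVIII = 388
669 is larger

DCLXIX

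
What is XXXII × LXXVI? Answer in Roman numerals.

XXXII = 32
LXXVI = 76
32 × 76 = 2432

MMCDXXXII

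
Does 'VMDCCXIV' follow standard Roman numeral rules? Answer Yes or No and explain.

'VMDCCXIV': V should not appear more than once

No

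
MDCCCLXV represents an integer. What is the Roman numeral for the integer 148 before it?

MDCCCLXV = 1865
1865 - 148 = 1717

MDCCXVII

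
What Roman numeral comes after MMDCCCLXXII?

MMDCCCLXXII = 2872, so the next integer is 2872 + 1 = 2873

MMDCCCLXXIII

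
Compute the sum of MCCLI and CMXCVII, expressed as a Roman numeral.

MCCLI = 1251
CMXCVII = 997
1251 + 997 = 2248

MMCCXLVIII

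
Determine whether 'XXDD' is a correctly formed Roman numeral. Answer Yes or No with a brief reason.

'XXDD': D should not appear more than once

No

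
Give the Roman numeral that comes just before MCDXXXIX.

MCDXXXIX = 1439, so the previous integer is 1439 - 1 = 1438

MCDXXXVIII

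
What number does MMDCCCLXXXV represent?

MMDCCCLXXXV: M=1000, M=1000, D=500, C=100, C=100, C=100, L=50, X=10, X=10, X=10, V=5
1000 + 1000 + 500 + 100 + 100 + 100 + 50 + 10 + 10 + 10 + 5 = 2885

2885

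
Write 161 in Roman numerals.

Convert 161 to Roman numerals:
  161 contains 1×100 (C)
  61 contains 1×50 (L)
  11 contains 1×10 (X)
  1 contains 1×1 (I)

CLXI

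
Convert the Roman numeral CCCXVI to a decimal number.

CCCXVI: C=100, C=100, C=100, X=10, V=5, I=1
100 + 100 + 100 + 10 + 5 + 1 = 316

316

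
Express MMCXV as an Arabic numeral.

MMCXV: M=1000, M=1000, C=100, X=10, V=5
1000 + 1000 + 100 + 10 + 5 = 2115

2115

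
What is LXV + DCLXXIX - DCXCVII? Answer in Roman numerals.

LXV = 65, DCLXXIX = 679, DCXCVII = 697
65 + 679 = 744
744 - 697 = 47

XLVII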